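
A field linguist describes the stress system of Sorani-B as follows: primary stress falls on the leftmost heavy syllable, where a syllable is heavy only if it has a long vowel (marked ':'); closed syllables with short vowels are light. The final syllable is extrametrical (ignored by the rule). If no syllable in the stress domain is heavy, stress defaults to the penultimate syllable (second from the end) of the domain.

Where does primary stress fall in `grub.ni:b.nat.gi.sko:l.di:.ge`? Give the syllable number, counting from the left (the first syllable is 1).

2

The final syllable (7, ge) is extrametrical; the stress domain is syllables 1–6.
Weights: 1 grub L, 2 ni:b H, 3 nat L, 4 gi L, 5 sko:l H, 6 di: H.
Heavy syllables in the domain: 2, 5, 6. The leftmost is syllable 2 (ni:b).
Primary stress: syllable 2 → grub.ˈni:b.nat.gi.sko:l.di:.ge.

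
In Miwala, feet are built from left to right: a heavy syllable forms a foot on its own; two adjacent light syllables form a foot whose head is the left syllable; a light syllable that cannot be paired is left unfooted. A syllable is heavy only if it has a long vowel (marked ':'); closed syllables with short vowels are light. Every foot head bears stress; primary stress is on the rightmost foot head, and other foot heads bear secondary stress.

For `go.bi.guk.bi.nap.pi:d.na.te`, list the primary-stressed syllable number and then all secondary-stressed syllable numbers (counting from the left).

primary 7, secondary 1, 3, 6

Weights: 1 go L, 2 bi L, 3 guk L, 4 bi L, 5 nap L, 6 pi:d H, 7 na L, 8 te L.
Parse left to right (heavy = foot alone; LL = one foot; stranded L unfooted): (ˈgo.bi) (ˈguk.bi) nap (ˈpi:d) (ˈna.te).
Foot heads: 1, 3, 6, 7.
Primary stress on the rightmost head = syllable 7.
Secondary stress on 1, 3, 6: ˌgo.bi.ˌguk.bi.nap.ˌpi:d.ˈna.te.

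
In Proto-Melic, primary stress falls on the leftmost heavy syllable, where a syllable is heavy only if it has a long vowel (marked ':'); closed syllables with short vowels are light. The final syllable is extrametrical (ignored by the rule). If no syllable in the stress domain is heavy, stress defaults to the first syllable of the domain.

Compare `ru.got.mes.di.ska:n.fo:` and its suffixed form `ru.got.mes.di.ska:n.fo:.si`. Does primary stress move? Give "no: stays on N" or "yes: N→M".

no: stays on 5

Base `ru.got.mes.di.ska:n.fo:` (6 syllables):
  The final syllable (6, fo:) is extrametrical; the stress domain is syllables 1–5.
  Weights: 1 ru L, 2 got L, 3 mes L, 4 di L, 5 ska:n H.
  Heavy syllables in the domain: 5. The leftmost is syllable 5 (ska:n).
  → primary stress on syllable 5.
Suffixed `ru.got.mes.di.ska:n.fo:.si` (7 syllables):
  The final syllable (7, si) is extrametrical; the stress domain is syllables 1–6.
  Weights: 1 ru L, 2 got L, 3 mes L, 4 di L, 5 ska:n H, 6 fo: H.
  Heavy syllables in the domain: 5, 6. The leftmost is syllable 5 (ska:n).
  → primary stress on syllable 5.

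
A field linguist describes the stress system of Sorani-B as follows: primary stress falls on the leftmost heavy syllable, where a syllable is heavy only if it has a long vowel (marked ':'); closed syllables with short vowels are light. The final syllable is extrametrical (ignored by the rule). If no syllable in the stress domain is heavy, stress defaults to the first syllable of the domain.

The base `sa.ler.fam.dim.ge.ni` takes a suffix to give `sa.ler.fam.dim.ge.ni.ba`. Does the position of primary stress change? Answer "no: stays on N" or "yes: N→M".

no: stays on 1

Base `sa.ler.fam.dim.ge.ni` (6 syllables):
  The final syllable (6, ni) is extrametrical; the stress domain is syllables 1–5.
  Weights: 1 sa L, 2 ler L, 3 fam L, 4 dim L, 5 ge L.
  No heavy syllable in the domain; default to the first syllable of the domain = syllable 1.
  → primary stress on syllable 1.
Suffixed `sa.ler.fam.dim.ge.ni.ba` (7 syllables):
  The final syllable (7, ba) is extrametrical; the stress domain is syllables 1–6.
  Weights: 1 sa L, 2 ler L, 3 fam L, 4 dim L, 5 ge L, 6 ni L.
  No heavy syllable in the domain; default to the first syllable of the domain = syllable 1.
  → primary stress on syllable 1.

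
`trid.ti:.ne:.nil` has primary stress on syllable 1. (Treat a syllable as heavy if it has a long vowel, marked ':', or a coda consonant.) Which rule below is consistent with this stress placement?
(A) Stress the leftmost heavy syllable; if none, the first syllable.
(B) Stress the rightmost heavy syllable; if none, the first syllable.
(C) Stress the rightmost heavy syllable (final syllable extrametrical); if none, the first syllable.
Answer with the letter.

A

Rule A → syllable 1 ✓.
Rule B → syllable 4 (observed: 1).
Rule C → syllable 3 (observed: 1).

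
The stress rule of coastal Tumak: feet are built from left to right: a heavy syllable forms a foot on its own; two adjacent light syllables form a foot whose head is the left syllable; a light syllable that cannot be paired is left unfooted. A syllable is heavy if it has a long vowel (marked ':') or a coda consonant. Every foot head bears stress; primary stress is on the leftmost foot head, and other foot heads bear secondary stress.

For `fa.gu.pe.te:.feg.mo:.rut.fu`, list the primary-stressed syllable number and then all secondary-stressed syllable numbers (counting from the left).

primary 1, secondary 4, 5, 6, 7

Weights: 1 fa L, 2 gu L, 3 pe L, 4 te: H, 5 feg H, 6 mo: H, 7 rut H, 8 fu L.
Parse left to right (heavy = foot alone; LL = one foot; stranded L unfooted): (ˈfa.gu) pe (ˈte:) (ˈfeg) (ˈmo:) (ˈrut) fu.
Foot heads: 1, 4, 5, 6, 7.
Primary stress on the leftmost head = syllable 1.
Secondary stress on 4, 5, 6, 7: ˈfa.gu.pe.ˌte:.ˌfeg.ˌmo:.ˌrut.fu.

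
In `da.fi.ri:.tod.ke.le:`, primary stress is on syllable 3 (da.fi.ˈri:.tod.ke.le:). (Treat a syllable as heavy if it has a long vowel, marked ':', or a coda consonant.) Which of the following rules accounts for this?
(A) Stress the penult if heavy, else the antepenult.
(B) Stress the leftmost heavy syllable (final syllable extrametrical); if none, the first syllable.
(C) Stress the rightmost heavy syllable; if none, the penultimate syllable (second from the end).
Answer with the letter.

Rule A → syllable 4 (observed: 3).
Rule B → syllable 3 ✓.
Rule C → syllable 6 (observed: 3).

B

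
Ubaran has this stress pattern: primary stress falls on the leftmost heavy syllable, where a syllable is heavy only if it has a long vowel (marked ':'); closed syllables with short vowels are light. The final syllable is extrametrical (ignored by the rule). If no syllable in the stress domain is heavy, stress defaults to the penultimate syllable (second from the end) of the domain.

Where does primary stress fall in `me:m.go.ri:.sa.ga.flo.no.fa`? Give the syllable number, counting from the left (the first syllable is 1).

The final syllable (8, fa) is extrametrical; the stress domain is syllables 1–7.
Weights: 1 me:m H, 2 go L, 3 ri: H, 4 sa L, 5 ga L, 6 flo L, 7 no L.
Heavy syllables in the domain: 1, 3. The leftmost is syllable 1 (me:m).
Primary stress: syllable 1 → ˈme:m.go.ri:.sa.ga.flo.no.fa.

1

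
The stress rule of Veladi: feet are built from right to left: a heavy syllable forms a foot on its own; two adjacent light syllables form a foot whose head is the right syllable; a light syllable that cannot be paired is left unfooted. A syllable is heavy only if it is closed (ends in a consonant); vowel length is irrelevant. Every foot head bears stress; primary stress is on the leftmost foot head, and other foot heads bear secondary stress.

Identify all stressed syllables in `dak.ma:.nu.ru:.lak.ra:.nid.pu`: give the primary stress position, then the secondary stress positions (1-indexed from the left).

Weights: 1 dak H, 2 ma: L, 3 nu L, 4 ru: L, 5 lak H, 6 ra: L, 7 nid H, 8 pu L.
Parse right to left (heavy = foot alone; LL = one foot; stranded L unfooted): (ˈdak) ma: (nu.ˈru:) (ˈlak) ra: (ˈnid) pu.
Foot heads: 1, 4, 5, 7.
Primary stress on the leftmost head = syllable 1.
Secondary stress on 4, 5, 7: ˈdak.ma:.nu.ˌru:.ˌlak.ra:.ˌnid.pu.

primary 1, secondary 4, 5, 7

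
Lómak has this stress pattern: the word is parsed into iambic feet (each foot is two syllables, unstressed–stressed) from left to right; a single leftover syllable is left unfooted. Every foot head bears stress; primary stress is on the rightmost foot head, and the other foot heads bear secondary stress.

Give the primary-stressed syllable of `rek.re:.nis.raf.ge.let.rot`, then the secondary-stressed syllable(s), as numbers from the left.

primary 6, secondary 2, 4

Parse left to right into iambic (σˈσ) feet: (rek.ˈre:) (nis.ˈraf) (ge.ˈlet) rot. Syllable 7 is left unfooted.
Foot heads (stressed positions): 2, 4, 6.
End Rule Rightmost: primary stress on the rightmost head = syllable 6.
Secondary stress on 2, 4: rek.ˌre:.nis.ˌraf.ge.ˈlet.rot.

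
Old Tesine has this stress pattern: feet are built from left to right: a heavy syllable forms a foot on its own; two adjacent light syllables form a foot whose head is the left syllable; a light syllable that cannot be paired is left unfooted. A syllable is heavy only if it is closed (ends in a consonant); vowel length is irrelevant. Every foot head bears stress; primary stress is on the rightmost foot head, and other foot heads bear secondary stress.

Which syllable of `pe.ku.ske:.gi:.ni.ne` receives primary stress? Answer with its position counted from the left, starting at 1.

Weights: 1 pe L, 2 ku L, 3 ske: L, 4 gi: L, 5 ni L, 6 ne L.
Parse left to right (heavy = foot alone; LL = one foot; stranded L unfooted): (ˈpe.ku) (ˈske:.gi:) (ˈni.ne).
Foot heads: 1, 3, 5.
Primary stress on the rightmost head = syllable 5.
Primary stress: syllable 5 → pe.ku.ske:.gi:.ˈni.ne.

5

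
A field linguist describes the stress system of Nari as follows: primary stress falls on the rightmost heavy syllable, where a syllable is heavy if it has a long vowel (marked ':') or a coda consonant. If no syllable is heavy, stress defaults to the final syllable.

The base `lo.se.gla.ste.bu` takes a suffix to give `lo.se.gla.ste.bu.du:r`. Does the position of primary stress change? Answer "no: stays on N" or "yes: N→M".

Base `lo.se.gla.ste.bu` (5 syllables):
  Weights: 1 lo L, 2 se L, 3 gla L, 4 ste L, 5 bu L.
  No heavy syllable in the domain; default to the final syllable = syllable 5.
  → primary stress on syllable 5.
Suffixed `lo.se.gla.ste.bu.du:r` (6 syllables):
  Weights: 1 lo L, 2 se L, 3 gla L, 4 ste L, 5 bu L, 6 du:r H.
  Heavy syllables in the domain: 6. The rightmost is syllable 6 (du:r).
  → primary stress on syllable 6.

yes: 5→6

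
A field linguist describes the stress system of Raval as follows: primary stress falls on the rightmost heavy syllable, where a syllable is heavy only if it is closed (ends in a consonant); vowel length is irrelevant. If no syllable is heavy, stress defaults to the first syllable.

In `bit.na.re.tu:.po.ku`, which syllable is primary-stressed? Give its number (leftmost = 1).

1

Weights: 1 bit H, 2 na L, 3 re L, 4 tu: L, 5 po L, 6 ku L.
Heavy syllables in the domain: 1. The rightmost is syllable 1 (bit).
Primary stress: syllable 1 → ˈbit.na.re.tu:.po.ku.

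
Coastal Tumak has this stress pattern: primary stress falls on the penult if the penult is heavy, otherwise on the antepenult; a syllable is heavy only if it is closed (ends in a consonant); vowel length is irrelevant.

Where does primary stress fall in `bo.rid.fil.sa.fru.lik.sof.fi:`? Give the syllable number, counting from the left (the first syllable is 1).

7

Weights: 6 lik H, 7 sof H, 8 fi: L.
The penult (syllable 7, sof) is heavy, so it takes stress.
Primary stress: syllable 7 → bo.rid.fil.sa.fru.lik.ˈsof.fi:.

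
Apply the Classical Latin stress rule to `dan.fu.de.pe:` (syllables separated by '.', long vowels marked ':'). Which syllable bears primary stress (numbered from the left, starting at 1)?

2

Classical Latin: stress the penult if heavy (long vowel or closed), else the antepenult.
Weights: 2 fu L, 3 de L, 4 pe: H.
The penult (syllable 3, de) is light, so stress falls on the antepenult (syllable 2, fu).
Stress on syllable 2: dan.ˈfu.de.pe:.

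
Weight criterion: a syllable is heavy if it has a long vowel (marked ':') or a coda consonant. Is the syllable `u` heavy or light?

`u`: short vowel, open (no coda). Short vowel, open → light.

light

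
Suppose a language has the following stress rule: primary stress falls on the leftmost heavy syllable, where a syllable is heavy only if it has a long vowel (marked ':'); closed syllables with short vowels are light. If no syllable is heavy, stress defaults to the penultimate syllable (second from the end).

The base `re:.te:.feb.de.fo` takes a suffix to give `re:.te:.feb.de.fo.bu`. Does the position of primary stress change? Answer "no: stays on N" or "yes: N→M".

no: stays on 1

Base `re:.te:.feb.de.fo` (5 syllables):
  Weights: 1 re: H, 2 te: H, 3 feb L, 4 de L, 5 fo L.
  Heavy syllables in the domain: 1, 2. The leftmost is syllable 1 (re:).
  → primary stress on syllable 1.
Suffixed `re:.te:.feb.de.fo.bu` (6 syllables):
  Weights: 1 re: H, 2 te: H, 3 feb L, 4 de L, 5 fo L, 6 bu L.
  Heavy syllables in the domain: 1, 2. The leftmost is syllable 1 (re:).
  → primary stress on syllable 1.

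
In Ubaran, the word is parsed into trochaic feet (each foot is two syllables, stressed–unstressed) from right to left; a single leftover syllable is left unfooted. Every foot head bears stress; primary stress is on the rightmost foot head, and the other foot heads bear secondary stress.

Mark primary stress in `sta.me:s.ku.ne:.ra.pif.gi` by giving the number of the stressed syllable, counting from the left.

Parse right to left into trochaic (ˈσσ) feet: sta (ˈme:s.ku) (ˈne:.ra) (ˈpif.gi). Syllable 1 is left unfooted.
Foot heads (stressed positions): 2, 4, 6.
End Rule Rightmost: primary stress on the rightmost head = syllable 6.
Primary stress: syllable 6 → sta.me:s.ku.ne:.ra.ˈpif.gi.

6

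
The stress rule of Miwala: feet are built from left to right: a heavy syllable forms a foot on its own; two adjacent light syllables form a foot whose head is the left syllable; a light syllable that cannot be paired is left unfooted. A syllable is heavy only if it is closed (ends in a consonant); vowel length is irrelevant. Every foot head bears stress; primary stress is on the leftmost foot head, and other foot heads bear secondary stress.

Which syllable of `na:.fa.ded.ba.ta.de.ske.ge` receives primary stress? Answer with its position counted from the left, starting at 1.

1

Weights: 1 na: L, 2 fa L, 3 ded H, 4 ba L, 5 ta L, 6 de L, 7 ske L, 8 ge L.
Parse left to right (heavy = foot alone; LL = one foot; stranded L unfooted): (ˈna:.fa) (ˈded) (ˈba.ta) (ˈde.ske) ge.
Foot heads: 1, 3, 4, 6.
Primary stress on the leftmost head = syllable 1.
Primary stress: syllable 1 → ˈna:.fa.ded.ba.ta.de.ske.ge.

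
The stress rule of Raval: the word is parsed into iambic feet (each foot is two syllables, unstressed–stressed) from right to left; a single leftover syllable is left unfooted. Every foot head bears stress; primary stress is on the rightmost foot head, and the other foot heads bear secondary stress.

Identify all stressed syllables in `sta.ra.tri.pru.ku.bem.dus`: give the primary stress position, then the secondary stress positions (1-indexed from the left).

Parse right to left into iambic (σˈσ) feet: sta (ra.ˈtri) (pru.ˈku) (bem.ˈdus). Syllable 1 is left unfooted.
Foot heads (stressed positions): 3, 5, 7.
End Rule Rightmost: primary stress on the rightmost head = syllable 7.
Secondary stress on 3, 5: sta.ra.ˌtri.pru.ˌku.bem.ˈdus.

primary 7, secondary 3, 5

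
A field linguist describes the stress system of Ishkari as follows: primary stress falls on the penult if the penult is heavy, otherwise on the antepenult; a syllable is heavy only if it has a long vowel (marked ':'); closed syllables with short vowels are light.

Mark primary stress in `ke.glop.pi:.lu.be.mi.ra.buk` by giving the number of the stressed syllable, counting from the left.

6

Weights: 6 mi L, 7 ra L, 8 buk L.
The penult (syllable 7, ra) is light, so stress falls on the antepenult (syllable 6, mi).
Primary stress: syllable 6 → ke.glop.pi:.lu.be.ˈmi.ra.buk.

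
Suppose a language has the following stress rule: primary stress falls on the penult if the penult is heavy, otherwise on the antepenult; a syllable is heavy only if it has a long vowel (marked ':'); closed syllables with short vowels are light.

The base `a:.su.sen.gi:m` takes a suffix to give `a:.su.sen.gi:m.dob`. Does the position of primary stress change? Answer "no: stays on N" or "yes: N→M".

Base `a:.su.sen.gi:m` (4 syllables):
  Weights: 2 su L, 3 sen L, 4 gi:m H.
  The penult (syllable 3, sen) is light, so stress falls on the antepenult (syllable 2, su).
  → primary stress on syllable 2.
Suffixed `a:.su.sen.gi:m.dob` (5 syllables):
  Weights: 3 sen L, 4 gi:m H, 5 dob L.
  The penult (syllable 4, gi:m) is heavy, so it takes stress.
  → primary stress on syllable 4.

yes: 2→4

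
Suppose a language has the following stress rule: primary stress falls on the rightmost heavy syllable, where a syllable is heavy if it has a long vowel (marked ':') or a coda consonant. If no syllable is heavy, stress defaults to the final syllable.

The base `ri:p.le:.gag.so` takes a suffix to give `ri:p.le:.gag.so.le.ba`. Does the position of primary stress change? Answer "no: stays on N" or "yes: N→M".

Base `ri:p.le:.gag.so` (4 syllables):
  Weights: 1 ri:p H, 2 le: H, 3 gag H, 4 so L.
  Heavy syllables in the domain: 1, 2, 3. The rightmost is syllable 3 (gag).
  → primary stress on syllable 3.
Suffixed `ri:p.le:.gag.so.le.ba` (6 syllables):
  Weights: 1 ri:p H, 2 le: H, 3 gag H, 4 so L, 5 le L, 6 ba L.
  Heavy syllables in the domain: 1, 2, 3. The rightmost is syllable 3 (gag).
  → primary stress on syllable 3.

no: stays on 3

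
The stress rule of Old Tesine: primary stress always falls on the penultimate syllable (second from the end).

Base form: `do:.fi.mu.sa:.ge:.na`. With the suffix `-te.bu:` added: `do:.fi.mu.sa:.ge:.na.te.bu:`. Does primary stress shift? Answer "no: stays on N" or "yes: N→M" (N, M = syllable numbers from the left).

Base `do:.fi.mu.sa:.ge:.na` (6 syllables):
  The word has 6 syllables; the penultimate syllable (second from the end) is syllable 5 (ge:).
  → primary stress on syllable 5.
Suffixed `do:.fi.mu.sa:.ge:.na.te.bu:` (8 syllables):
  The word has 8 syllables; the penultimate syllable (second from the end) is syllable 7 (te).
  → primary stress on syllable 7.

yes: 5→7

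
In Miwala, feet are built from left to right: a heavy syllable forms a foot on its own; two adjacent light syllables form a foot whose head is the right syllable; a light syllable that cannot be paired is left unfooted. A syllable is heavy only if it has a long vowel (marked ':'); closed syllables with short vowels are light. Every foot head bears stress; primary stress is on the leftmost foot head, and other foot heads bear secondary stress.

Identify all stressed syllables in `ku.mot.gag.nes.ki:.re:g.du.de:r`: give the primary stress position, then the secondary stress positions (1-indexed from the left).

Weights: 1 ku L, 2 mot L, 3 gag L, 4 nes L, 5 ki: H, 6 re:g H, 7 du L, 8 de:r H.
Parse left to right (heavy = foot alone; LL = one foot; stranded L unfooted): (ku.ˈmot) (gag.ˈnes) (ˈki:) (ˈre:g) du (ˈde:r).
Foot heads: 2, 4, 5, 6, 8.
Primary stress on the leftmost head = syllable 2.
Secondary stress on 4, 5, 6, 8: ku.ˈmot.gag.ˌnes.ˌki:.ˌre:g.du.ˌde:r.

primary 2, secondary 4, 5, 6, 8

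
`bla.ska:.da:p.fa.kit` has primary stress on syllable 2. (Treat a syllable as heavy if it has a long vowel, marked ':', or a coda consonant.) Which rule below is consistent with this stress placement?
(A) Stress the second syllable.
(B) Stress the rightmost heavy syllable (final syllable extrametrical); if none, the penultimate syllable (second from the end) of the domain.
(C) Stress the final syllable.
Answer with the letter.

Rule A → syllable 2 ✓.
Rule B → syllable 3 (observed: 2).
Rule C → syllable 5 (observed: 2).

A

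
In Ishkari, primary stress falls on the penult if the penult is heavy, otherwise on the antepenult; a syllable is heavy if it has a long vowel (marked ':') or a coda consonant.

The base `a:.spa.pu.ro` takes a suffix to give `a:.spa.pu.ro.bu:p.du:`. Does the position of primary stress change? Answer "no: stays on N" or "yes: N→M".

Base `a:.spa.pu.ro` (4 syllables):
  Weights: 2 spa L, 3 pu L, 4 ro L.
  The penult (syllable 3, pu) is light, so stress falls on the antepenult (syllable 2, spa).
  → primary stress on syllable 2.
Suffixed `a:.spa.pu.ro.bu:p.du:` (6 syllables):
  Weights: 4 ro L, 5 bu:p H, 6 du: H.
  The penult (syllable 5, bu:p) is heavy, so it takes stress.
  → primary stress on syllable 5.

yes: 2→5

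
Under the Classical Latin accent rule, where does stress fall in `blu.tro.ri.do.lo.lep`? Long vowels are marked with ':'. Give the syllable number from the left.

Classical Latin: stress the penult if heavy (long vowel or closed), else the antepenult.
Weights: 4 do L, 5 lo L, 6 lep H.
The penult (syllable 5, lo) is light, so stress falls on the antepenult (syllable 4, do).
Stress on syllable 4: blu.tro.ri.ˈdo.lo.lep.

4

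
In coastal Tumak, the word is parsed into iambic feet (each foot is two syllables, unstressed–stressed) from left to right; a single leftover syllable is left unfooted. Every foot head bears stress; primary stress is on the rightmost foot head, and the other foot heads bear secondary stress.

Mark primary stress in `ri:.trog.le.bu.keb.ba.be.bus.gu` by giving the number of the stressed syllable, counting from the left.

8

Parse left to right into iambic (σˈσ) feet: (ri:.ˈtrog) (le.ˈbu) (keb.ˈba) (be.ˈbus) gu. Syllable 9 is left unfooted.
Foot heads (stressed positions): 2, 4, 6, 8.
End Rule Rightmost: primary stress on the rightmost head = syllable 8.
Primary stress: syllable 8 → ri:.trog.le.bu.keb.ba.be.ˈbus.gu.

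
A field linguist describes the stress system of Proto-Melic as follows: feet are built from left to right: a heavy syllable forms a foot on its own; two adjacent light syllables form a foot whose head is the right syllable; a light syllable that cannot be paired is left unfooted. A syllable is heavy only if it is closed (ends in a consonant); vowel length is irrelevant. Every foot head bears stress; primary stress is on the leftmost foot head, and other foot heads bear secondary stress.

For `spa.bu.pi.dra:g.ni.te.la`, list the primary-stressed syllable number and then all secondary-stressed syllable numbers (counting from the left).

Weights: 1 spa L, 2 bu L, 3 pi L, 4 dra:g H, 5 ni L, 6 te L, 7 la L.
Parse left to right (heavy = foot alone; LL = one foot; stranded L unfooted): (spa.ˈbu) pi (ˈdra:g) (ni.ˈte) la.
Foot heads: 2, 4, 6.
Primary stress on the leftmost head = syllable 2.
Secondary stress on 4, 6: spa.ˈbu.pi.ˌdra:g.ni.ˌte.la.

primary 2, secondary 4, 6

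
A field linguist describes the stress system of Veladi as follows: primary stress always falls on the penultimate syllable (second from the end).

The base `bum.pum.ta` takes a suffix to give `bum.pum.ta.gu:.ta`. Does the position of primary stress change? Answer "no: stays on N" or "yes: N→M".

Base `bum.pum.ta` (3 syllables):
  The word has 3 syllables; the penultimate syllable (second from the end) is syllable 2 (pum).
  → primary stress on syllable 2.
Suffixed `bum.pum.ta.gu:.ta` (5 syllables):
  The word has 5 syllables; the penultimate syllable (second from the end) is syllable 4 (gu:).
  → primary stress on syllable 4.

yes: 2→4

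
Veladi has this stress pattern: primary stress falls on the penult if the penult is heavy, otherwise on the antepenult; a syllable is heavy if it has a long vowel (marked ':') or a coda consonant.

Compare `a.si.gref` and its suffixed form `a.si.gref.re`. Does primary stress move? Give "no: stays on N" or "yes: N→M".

Base `a.si.gref` (3 syllables):
  Weights: 1 a L, 2 si L, 3 gref H.
  The penult (syllable 2, si) is light, so stress falls on the antepenult (syllable 1, a).
  → primary stress on syllable 1.
Suffixed `a.si.gref.re` (4 syllables):
  Weights: 2 si L, 3 gref H, 4 re L.
  The penult (syllable 3, gref) is heavy, so it takes stress.
  → primary stress on syllable 3.

yes: 1→3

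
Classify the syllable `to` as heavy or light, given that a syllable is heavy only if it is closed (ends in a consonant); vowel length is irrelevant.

`to`: short vowel, open (no coda). Open (no coda) → light.

light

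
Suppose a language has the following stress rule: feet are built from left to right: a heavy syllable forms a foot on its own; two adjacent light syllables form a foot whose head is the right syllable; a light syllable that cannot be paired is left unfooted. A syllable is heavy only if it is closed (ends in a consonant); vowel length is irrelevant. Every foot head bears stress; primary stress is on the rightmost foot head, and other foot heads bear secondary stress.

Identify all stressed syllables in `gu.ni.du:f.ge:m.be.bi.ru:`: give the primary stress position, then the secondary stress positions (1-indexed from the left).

Weights: 1 gu L, 2 ni L, 3 du:f H, 4 ge:m H, 5 be L, 6 bi L, 7 ru: L.
Parse left to right (heavy = foot alone; LL = one foot; stranded L unfooted): (gu.ˈni) (ˈdu:f) (ˈge:m) (be.ˈbi) ru:.
Foot heads: 2, 3, 4, 6.
Primary stress on the rightmost head = syllable 6.
Secondary stress on 2, 3, 4: gu.ˌni.ˌdu:f.ˌge:m.be.ˈbi.ru:.

primary 6, secondary 2, 3, 4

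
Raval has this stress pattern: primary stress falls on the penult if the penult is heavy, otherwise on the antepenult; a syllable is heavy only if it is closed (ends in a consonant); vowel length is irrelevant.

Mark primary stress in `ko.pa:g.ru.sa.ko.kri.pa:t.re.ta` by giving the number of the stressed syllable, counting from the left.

7

Weights: 7 pa:t H, 8 re L, 9 ta L.
The penult (syllable 8, re) is light, so stress falls on the antepenult (syllable 7, pa:t).
Primary stress: syllable 7 → ko.pa:g.ru.sa.ko.kri.ˈpa:t.re.ta.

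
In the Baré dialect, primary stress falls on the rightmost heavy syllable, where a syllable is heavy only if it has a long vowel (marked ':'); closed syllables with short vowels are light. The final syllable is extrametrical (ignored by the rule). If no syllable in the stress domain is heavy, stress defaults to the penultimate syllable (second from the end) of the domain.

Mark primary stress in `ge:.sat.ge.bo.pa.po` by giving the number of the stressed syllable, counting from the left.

1

The final syllable (6, po) is extrametrical; the stress domain is syllables 1–5.
Weights: 1 ge: H, 2 sat L, 3 ge L, 4 bo L, 5 pa L.
Heavy syllables in the domain: 1. The rightmost is syllable 1 (ge:).
Primary stress: syllable 1 → ˈge:.sat.ge.bo.pa.po.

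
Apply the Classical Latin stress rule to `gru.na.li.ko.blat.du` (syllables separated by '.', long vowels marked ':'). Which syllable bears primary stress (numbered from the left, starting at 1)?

5

Classical Latin: stress the penult if heavy (long vowel or closed), else the antepenult.
Weights: 4 ko L, 5 blat H, 6 du L.
The penult (syllable 5, blat) is heavy, so it takes stress.
Stress on syllable 5: gru.na.li.ko.ˈblat.du.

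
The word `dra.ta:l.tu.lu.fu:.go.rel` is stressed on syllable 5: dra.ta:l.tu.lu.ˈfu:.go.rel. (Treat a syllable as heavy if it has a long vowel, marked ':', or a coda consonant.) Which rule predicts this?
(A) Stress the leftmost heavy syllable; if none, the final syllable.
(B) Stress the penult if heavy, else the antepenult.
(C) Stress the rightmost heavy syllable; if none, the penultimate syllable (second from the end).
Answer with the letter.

B

Rule A → syllable 2 (observed: 5).
Rule B → syllable 5 ✓.
Rule C → syllable 7 (observed: 5).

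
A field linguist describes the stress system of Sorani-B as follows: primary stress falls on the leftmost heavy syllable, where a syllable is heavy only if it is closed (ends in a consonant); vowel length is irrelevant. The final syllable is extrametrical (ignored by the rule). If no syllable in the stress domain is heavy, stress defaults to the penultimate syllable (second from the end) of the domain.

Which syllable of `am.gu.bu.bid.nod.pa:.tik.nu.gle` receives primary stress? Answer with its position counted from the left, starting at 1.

1

The final syllable (9, gle) is extrametrical; the stress domain is syllables 1–8.
Weights: 1 am H, 2 gu L, 3 bu L, 4 bid H, 5 nod H, 6 pa: L, 7 tik H, 8 nu L.
Heavy syllables in the domain: 1, 4, 5, 7. The leftmost is syllable 1 (am).
Primary stress: syllable 1 → ˈam.gu.bu.bid.nod.pa:.tik.nu.gle.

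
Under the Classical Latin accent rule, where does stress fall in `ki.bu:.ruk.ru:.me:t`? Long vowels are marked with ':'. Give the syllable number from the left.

4

Classical Latin: stress the penult if heavy (long vowel or closed), else the antepenult.
Weights: 3 ruk H, 4 ru: H, 5 me:t H.
The penult (syllable 4, ru:) is heavy, so it takes stress.
Stress on syllable 4: ki.bu:.ruk.ˈru:.me:t.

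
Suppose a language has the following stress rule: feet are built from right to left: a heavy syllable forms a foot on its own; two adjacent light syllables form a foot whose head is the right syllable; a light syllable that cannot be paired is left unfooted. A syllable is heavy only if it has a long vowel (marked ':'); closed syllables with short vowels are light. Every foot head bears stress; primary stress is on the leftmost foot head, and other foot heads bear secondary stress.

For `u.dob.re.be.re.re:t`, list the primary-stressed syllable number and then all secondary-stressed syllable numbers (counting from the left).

primary 3, secondary 5, 6

Weights: 1 u L, 2 dob L, 3 re L, 4 be L, 5 re L, 6 re:t H.
Parse right to left (heavy = foot alone; LL = one foot; stranded L unfooted): u (dob.ˈre) (be.ˈre) (ˈre:t).
Foot heads: 3, 5, 6.
Primary stress on the leftmost head = syllable 3.
Secondary stress on 5, 6: u.dob.ˈre.be.ˌre.ˌre:t.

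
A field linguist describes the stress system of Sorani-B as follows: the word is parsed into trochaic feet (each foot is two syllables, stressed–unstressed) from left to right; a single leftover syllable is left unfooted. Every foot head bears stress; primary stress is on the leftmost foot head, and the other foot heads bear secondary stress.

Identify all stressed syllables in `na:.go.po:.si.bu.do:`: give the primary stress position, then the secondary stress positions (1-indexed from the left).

Parse left to right into trochaic (ˈσσ) feet: (ˈna:.go) (ˈpo:.si) (ˈbu.do:).
Foot heads (stressed positions): 1, 3, 5.
End Rule Leftmost: primary stress on the leftmost head = syllable 1.
Secondary stress on 3, 5: ˈna:.go.ˌpo:.si.ˌbu.do:.

primary 1, secondary 3, 5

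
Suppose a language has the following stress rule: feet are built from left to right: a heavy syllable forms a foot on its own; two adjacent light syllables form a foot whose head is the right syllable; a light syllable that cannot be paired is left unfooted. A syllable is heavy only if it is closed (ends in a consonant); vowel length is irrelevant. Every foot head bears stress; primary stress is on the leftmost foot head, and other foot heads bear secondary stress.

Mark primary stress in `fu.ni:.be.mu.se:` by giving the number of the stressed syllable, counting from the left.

2

Weights: 1 fu L, 2 ni: L, 3 be L, 4 mu L, 5 se: L.
Parse left to right (heavy = foot alone; LL = one foot; stranded L unfooted): (fu.ˈni:) (be.ˈmu) se:.
Foot heads: 2, 4.
Primary stress on the leftmost head = syllable 2.
Primary stress: syllable 2 → fu.ˈni:.be.mu.se:.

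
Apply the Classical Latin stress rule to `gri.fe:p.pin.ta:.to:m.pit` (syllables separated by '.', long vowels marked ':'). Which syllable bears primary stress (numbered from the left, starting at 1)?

5

Classical Latin: stress the penult if heavy (long vowel or closed), else the antepenult.
Weights: 4 ta: H, 5 to:m H, 6 pit H.
The penult (syllable 5, to:m) is heavy, so it takes stress.
Stress on syllable 5: gri.fe:p.pin.ta:.ˈto:m.pit.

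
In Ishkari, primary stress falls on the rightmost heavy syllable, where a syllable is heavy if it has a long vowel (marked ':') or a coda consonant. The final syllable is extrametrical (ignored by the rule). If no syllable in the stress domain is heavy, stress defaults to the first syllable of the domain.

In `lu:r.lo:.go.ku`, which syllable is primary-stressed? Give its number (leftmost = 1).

The final syllable (4, ku) is extrametrical; the stress domain is syllables 1–3.
Weights: 1 lu:r H, 2 lo: H, 3 go L.
Heavy syllables in the domain: 1, 2. The rightmost is syllable 2 (lo:).
Primary stress: syllable 2 → lu:r.ˈlo:.go.ku.

2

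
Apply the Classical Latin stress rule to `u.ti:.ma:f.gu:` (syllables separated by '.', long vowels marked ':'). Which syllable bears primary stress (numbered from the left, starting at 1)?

Classical Latin: stress the penult if heavy (long vowel or closed), else the antepenult.
Weights: 2 ti: H, 3 ma:f H, 4 gu: H.
The penult (syllable 3, ma:f) is heavy, so it takes stress.
Stress on syllable 3: u.ti:.ˈma:f.gu:.

3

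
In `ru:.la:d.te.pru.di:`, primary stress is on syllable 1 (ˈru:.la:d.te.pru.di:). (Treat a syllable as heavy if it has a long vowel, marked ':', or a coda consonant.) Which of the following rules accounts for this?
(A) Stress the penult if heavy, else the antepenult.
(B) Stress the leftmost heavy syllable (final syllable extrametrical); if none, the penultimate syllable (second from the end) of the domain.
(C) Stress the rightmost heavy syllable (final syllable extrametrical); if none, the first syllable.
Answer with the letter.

B

Rule A → syllable 3 (observed: 1).
Rule B → syllable 1 ✓.
Rule C → syllable 2 (observed: 1).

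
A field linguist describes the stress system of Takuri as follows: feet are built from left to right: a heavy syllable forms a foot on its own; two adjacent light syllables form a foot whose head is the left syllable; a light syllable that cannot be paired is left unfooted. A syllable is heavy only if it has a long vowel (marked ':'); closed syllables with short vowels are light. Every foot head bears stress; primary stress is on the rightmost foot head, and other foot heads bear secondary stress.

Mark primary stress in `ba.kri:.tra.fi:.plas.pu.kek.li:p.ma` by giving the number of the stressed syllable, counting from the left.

Weights: 1 ba L, 2 kri: H, 3 tra L, 4 fi: H, 5 plas L, 6 pu L, 7 kek L, 8 li:p H, 9 ma L.
Parse left to right (heavy = foot alone; LL = one foot; stranded L unfooted): ba (ˈkri:) tra (ˈfi:) (ˈplas.pu) kek (ˈli:p) ma.
Foot heads: 2, 4, 5, 8.
Primary stress on the rightmost head = syllable 8.
Primary stress: syllable 8 → ba.kri:.tra.fi:.plas.pu.kek.ˈli:p.ma.

8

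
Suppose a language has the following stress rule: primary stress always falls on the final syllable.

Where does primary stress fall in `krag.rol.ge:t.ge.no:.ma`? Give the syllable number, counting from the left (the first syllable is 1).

The word has 6 syllables; the final syllable is syllable 6 (ma).
Primary stress: syllable 6 → krag.rol.ge:t.ge.no:.ˈma.

6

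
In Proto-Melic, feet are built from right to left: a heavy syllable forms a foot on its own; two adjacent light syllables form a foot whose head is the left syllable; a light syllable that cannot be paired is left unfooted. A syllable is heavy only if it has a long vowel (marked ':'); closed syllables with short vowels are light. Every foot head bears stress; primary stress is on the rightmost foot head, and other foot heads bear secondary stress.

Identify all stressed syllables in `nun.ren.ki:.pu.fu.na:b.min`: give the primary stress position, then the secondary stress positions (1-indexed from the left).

Weights: 1 nun L, 2 ren L, 3 ki: H, 4 pu L, 5 fu L, 6 na:b H, 7 min L.
Parse right to left (heavy = foot alone; LL = one foot; stranded L unfooted): (ˈnun.ren) (ˈki:) (ˈpu.fu) (ˈna:b) min.
Foot heads: 1, 3, 4, 6.
Primary stress on the rightmost head = syllable 6.
Secondary stress on 1, 3, 4: ˌnun.ren.ˌki:.ˌpu.fu.ˈna:b.min.

primary 6, secondary 1, 3, 4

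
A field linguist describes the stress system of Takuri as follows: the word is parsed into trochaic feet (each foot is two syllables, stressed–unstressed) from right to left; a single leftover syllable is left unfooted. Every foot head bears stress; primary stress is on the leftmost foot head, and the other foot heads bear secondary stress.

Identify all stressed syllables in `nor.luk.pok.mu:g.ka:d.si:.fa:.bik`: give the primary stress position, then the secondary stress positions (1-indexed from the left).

Parse right to left into trochaic (ˈσσ) feet: (ˈnor.luk) (ˈpok.mu:g) (ˈka:d.si:) (ˈfa:.bik).
Foot heads (stressed positions): 1, 3, 5, 7.
End Rule Leftmost: primary stress on the leftmost head = syllable 1.
Secondary stress on 3, 5, 7: ˈnor.luk.ˌpok.mu:g.ˌka:d.si:.ˌfa:.bik.

primary 1, secondary 3, 5, 7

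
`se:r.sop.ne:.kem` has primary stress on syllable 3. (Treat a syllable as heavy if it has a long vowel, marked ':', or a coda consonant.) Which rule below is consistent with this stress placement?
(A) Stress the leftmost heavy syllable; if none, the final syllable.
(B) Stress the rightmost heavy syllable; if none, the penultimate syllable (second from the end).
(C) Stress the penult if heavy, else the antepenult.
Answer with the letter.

C

Rule A → syllable 1 (observed: 3).
Rule B → syllable 4 (observed: 3).
Rule C → syllable 3 ✓.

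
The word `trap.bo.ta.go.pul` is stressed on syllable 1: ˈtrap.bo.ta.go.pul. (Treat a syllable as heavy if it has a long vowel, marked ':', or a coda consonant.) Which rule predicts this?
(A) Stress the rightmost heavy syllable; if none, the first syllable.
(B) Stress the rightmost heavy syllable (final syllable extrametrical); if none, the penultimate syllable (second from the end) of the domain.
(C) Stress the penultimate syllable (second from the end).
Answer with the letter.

Rule A → syllable 5 (observed: 1).
Rule B → syllable 1 ✓.
Rule C → syllable 4 (observed: 1).

B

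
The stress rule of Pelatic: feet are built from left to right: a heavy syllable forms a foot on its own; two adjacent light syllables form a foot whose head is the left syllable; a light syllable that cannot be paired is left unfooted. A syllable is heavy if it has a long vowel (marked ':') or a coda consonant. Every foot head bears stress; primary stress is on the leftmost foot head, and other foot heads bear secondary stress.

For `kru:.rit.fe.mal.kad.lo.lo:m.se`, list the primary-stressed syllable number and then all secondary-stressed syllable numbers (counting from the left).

Weights: 1 kru: H, 2 rit H, 3 fe L, 4 mal H, 5 kad H, 6 lo L, 7 lo:m H, 8 se L.
Parse left to right (heavy = foot alone; LL = one foot; stranded L unfooted): (ˈkru:) (ˈrit) fe (ˈmal) (ˈkad) lo (ˈlo:m) se.
Foot heads: 1, 2, 4, 5, 7.
Primary stress on the leftmost head = syllable 1.
Secondary stress on 2, 4, 5, 7: ˈkru:.ˌrit.fe.ˌmal.ˌkad.lo.ˌlo:m.se.

primary 1, secondary 2, 4, 5, 7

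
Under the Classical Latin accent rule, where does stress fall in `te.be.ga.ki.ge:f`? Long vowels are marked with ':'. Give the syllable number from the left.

Classical Latin: stress the penult if heavy (long vowel or closed), else the antepenult.
Weights: 3 ga L, 4 ki L, 5 ge:f H.
The penult (syllable 4, ki) is light, so stress falls on the antepenult (syllable 3, ga).
Stress on syllable 3: te.be.ˈga.ki.ge:f.

3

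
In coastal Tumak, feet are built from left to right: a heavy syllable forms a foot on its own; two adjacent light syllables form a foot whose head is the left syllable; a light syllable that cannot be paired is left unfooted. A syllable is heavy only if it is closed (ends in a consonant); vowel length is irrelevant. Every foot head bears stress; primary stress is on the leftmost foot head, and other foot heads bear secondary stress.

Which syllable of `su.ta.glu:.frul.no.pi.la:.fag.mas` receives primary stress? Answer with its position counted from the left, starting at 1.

Weights: 1 su L, 2 ta L, 3 glu: L, 4 frul H, 5 no L, 6 pi L, 7 la: L, 8 fag H, 9 mas H.
Parse left to right (heavy = foot alone; LL = one foot; stranded L unfooted): (ˈsu.ta) glu: (ˈfrul) (ˈno.pi) la: (ˈfag) (ˈmas).
Foot heads: 1, 4, 5, 8, 9.
Primary stress on the leftmost head = syllable 1.
Primary stress: syllable 1 → ˈsu.ta.glu:.frul.no.pi.la:.fag.mas.

1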